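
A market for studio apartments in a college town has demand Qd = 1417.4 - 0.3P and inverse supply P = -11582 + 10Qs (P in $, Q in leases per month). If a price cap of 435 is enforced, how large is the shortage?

Shortage = 85.2

Inverting to quantity form: Qs = 1158.2 + 0.1P.
At P = 435: Qd = 1286.9 and Qs = 1201.7.
Shortage = Qd - Qs = 1286.9 - 1201.7 = 85.2.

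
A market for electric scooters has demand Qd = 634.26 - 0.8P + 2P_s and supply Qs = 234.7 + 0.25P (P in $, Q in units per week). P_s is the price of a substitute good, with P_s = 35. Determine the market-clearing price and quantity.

P* = 447.2, Q* = 346.5

With P_s = 35, demand is Qd = 704.26 - 0.8P.
Set Qd = Qs: 704.26 - 0.8P = 234.7 + 0.25P, so 469.56 = 1.05P and P* = 447.2.
Substitute back: Q* = 704.26 - 0.8(447.2) = 346.5.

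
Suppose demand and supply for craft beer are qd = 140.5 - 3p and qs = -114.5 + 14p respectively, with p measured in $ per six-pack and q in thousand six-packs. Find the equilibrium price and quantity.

p* = 15, q* = 95.5

The market clears where 140.5 - 3p = -114.5 + 14p. Rearranging, 17p = 255, hence p* = 15.
From the demand curve, q* = 140.5 - 3(15) = 95.5.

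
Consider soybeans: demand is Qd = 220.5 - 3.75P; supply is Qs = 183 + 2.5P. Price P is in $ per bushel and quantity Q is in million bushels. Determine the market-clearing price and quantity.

At equilibrium Qd = Qs, so 220.5 - 3.75P = 183 + 2.5P; collecting terms, 37.5 = 6.25P and P* = 6.
From the demand curve, Q* = 220.5 - 3.75(6) = 198.

P* = 6, Q* = 198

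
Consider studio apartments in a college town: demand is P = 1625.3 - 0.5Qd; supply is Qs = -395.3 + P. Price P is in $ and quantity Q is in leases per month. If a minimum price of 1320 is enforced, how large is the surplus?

Solving each curve for Q: Qd = 3250.6 - 2P.
At P = 1320: Qd = 610.6 and Qs = 924.7.
Surplus = Qs - Qd = 924.7 - 610.6 = 314.1.

Surplus = 314.1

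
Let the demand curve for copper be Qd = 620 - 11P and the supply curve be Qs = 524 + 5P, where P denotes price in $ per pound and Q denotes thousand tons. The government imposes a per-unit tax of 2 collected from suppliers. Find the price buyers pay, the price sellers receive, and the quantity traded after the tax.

P_b = 6.625, P_s = 4.625, Q = 547.125

The tax drives a wedge P_b - P_s = 2. Substituting P_s = P_b - 2 into supply: Qs = 514 + 5P_b.
Equate demand and the shifted supply: 620 - 11P_b = 514 + 5P_b, giving 16P_b = 106, so P_b = 6.625.
Then P_s = 6.625 - 2 = 4.625 and Q = 620 - 11(6.625) = 547.125.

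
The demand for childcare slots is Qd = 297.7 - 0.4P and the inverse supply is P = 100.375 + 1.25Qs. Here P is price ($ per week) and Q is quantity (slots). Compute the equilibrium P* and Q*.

Solving each curve for Q: Qs = -80.3 + 0.8P.
Set Qd = Qs: 297.7 - 0.4P = -80.3 + 0.8P, so 378 = 1.2P and P* = 315.
Substitute back: Q* = 297.7 - 0.4(315) = 171.7.

P* = 315, Q* = 171.7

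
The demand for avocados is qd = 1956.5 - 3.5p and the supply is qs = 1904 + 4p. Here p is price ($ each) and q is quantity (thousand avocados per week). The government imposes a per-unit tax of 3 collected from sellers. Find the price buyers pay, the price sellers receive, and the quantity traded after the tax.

Sellers keep p_s = p_b - 3 per unit, so supply in terms of the buyer price is qs = 1892 + 4p_b.
Set qd = qs: 1956.5 - 3.5p_b = 1892 + 4p_b, so 64.5 = 7.5p_b and p_b = 8.6.
Then p_s = 8.6 - 3 = 5.6 and q = 1956.5 - 3.5(8.6) = 1926.4.

p_b = 8.6, p_s = 5.6, q = 1926.4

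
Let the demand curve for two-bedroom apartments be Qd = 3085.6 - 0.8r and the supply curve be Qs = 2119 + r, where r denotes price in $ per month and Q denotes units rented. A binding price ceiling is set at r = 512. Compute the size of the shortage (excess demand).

With r fixed at 512, quantity demanded is 2676 and quantity supplied is 2631.
Shortage = Qd - Qs = 2676 - 2631 = 45.

Shortage = 45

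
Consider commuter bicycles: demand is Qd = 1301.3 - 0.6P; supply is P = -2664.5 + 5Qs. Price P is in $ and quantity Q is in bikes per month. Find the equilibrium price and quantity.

P* = 960.5, Q* = 725

Rewriting in direct form: Qs = 532.9 + 0.2P.
Equating demand and supply, 1301.3 - 0.6P = 532.9 + 0.2P gives 0.8P = 768.4, so P* = 960.5.
Then Q* = 1301.3 - 0.6(960.5) = 725.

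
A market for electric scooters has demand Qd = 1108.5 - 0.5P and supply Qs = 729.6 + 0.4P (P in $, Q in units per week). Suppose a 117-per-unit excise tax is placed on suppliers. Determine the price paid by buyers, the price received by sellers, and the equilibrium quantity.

With a tax of 117 on suppliers, they supply based on the net price P_s = P_b - 117, so Qs = 682.8 + 0.4P_b.
Market clearing requires 1108.5 - 0.5P_b = 682.8 + 0.4P_b; hence 425.7 = 0.9P_b and P_b = 473.
Then P_s = 473 - 117 = 356 and Q = 1108.5 - 0.5(473) = 872.

P_b = 473, P_s = 356, Q = 872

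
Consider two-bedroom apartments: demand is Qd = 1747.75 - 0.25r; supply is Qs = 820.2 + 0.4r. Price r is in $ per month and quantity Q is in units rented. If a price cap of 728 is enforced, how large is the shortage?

Evaluating both curves at the ceiling price 728 gives Qd = 1565.75, Qs = 1111.4.
Shortage = Qd - Qs = 1565.75 - 1111.4 = 454.35.

Shortage = 454.35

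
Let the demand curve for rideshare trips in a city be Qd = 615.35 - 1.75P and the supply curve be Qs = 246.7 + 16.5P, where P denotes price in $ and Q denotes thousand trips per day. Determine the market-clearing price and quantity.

P* = 20.2, Q* = 580

Set Qd = Qs: 615.35 - 1.75P = 246.7 + 16.5P, so 368.65 = 18.25P and P* = 20.2.
From the demand curve, Q* = 615.35 - 1.75(20.2) = 580.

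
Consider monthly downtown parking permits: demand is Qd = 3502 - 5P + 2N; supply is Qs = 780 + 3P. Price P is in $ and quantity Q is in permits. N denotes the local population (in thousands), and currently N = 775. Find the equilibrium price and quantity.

P* = 534, Q* = 2382

With N = 775, demand is Qd = 5052 - 5P.
Set Qd = Qs: 5052 - 5P = 780 + 3P, so 4272 = 8P and P* = 534.
Plugging P* into demand: Q* = 5052 - 5(534) = 2382.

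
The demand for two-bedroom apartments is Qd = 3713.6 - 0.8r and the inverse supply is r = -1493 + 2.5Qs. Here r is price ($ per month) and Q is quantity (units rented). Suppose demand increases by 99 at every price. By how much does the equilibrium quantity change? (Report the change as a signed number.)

Solving each curve for Q: Qs = 597.2 + 0.4r.
At equilibrium Qd = Qs, so 3713.6 - 0.8r = 597.2 + 0.4r; collecting terms, 3116.4 = 1.2r and r* = 2597.
Substitute back: Q* = 3713.6 - 0.8(2597) = 1636.
After the shift, demand is Qd = 3812.6 - 0.8r.
New equilibrium: 3215.4 = 1.2r, so r = 2679.5 and Q = 1669.
ΔQ = 1669 - 1636 = 33.

ΔQ = 33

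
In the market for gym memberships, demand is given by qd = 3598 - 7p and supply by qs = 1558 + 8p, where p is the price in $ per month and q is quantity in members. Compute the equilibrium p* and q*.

p* = 136, q* = 2646

Equating demand and supply, 3598 - 7p = 1558 + 8p gives 15p = 2040, so p* = 136.
Substitute back: q* = 3598 - 7(136) = 2646.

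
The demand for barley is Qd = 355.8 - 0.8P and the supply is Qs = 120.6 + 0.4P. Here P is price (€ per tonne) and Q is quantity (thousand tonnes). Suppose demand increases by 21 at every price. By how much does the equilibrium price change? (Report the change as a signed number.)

At equilibrium Qd = Qs, so 355.8 - 0.8P = 120.6 + 0.4P; collecting terms, 235.2 = 1.2P and P* = 196.
Plugging P* into demand: Q* = 355.8 - 0.8(196) = 199.
After the shift, demand is Qd = 376.8 - 0.8P.
New equilibrium: 256.2 = 1.2P, so P = 213.5 and Q = 206.
ΔP = 213.5 - 196 = 17.5.

ΔP = 17.5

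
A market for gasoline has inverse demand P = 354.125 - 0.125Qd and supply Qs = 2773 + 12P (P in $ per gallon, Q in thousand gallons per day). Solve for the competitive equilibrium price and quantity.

Inverting to quantity form: Qd = 2833 - 8P.
At equilibrium Qd = Qs, so 2833 - 8P = 2773 + 12P; collecting terms, 60 = 20P and P* = 3.
From the demand curve, Q* = 2833 - 8(3) = 2809.

P* = 3, Q* = 2809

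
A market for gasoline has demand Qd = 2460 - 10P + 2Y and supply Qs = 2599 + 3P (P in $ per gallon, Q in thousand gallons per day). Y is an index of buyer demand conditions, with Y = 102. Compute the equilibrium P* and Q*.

With Y = 102, demand is Qd = 2664 - 10P.
Set Qd = Qs: 2664 - 10P = 2599 + 3P, so 65 = 13P and P* = 5.
Then Q* = 2664 - 10(5) = 2614.

P* = 5, Q* = 2614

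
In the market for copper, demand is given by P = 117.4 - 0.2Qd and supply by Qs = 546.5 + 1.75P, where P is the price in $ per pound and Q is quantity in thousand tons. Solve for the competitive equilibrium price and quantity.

P* = 6, Q* = 557

In direct form, Qd = 587 - 5P.
At equilibrium Qd = Qs, so 587 - 5P = 546.5 + 1.75P; collecting terms, 40.5 = 6.75P and P* = 6.
Plugging P* into demand: Q* = 587 - 5(6) = 557.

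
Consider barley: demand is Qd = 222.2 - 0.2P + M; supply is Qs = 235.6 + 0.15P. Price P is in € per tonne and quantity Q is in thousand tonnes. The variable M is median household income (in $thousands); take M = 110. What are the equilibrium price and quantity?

With M = 110, demand is Qd = 332.2 - 0.2P.
Set Qd = Qs: 332.2 - 0.2P = 235.6 + 0.15P, so 96.6 = 0.35P and P* = 276.
Plugging P* into demand: Q* = 332.2 - 0.2(276) = 277.

P* = 276, Q* = 277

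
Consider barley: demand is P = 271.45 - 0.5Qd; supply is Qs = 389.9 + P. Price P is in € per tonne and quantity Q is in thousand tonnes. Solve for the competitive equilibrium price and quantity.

Inverting to quantity form: Qd = 542.9 - 2P.
The market clears where 542.9 - 2P = 389.9 + P. Rearranging, 3P = 153, hence P* = 51.
From the demand curve, Q* = 542.9 - 2(51) = 440.9.

P* = 51, Q* = 440.9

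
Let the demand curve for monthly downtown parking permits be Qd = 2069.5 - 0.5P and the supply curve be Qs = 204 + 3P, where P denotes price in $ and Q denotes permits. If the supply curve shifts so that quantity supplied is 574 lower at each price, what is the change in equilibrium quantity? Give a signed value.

ΔQ = -82

Equating demand and supply, 2069.5 - 0.5P = 204 + 3P gives 3.5P = 1865.5, so P* = 533.
Substitute back: Q* = 2069.5 - 0.5(533) = 1803.
After the shift, supply is Qs = -370 + 3P.
The new intersection has 2439.5 = 3.5P, i.e. P = 697, Q = 1721.
ΔQ = 1721 - 1803 = -82.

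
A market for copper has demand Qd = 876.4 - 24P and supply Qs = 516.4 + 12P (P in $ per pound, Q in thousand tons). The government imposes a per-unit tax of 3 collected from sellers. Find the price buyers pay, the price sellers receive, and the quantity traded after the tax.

P_b = 11, P_s = 8, Q = 612.4

The tax drives a wedge P_b - P_s = 3. Substituting P_s = P_b - 3 into supply: Qs = 480.4 + 12P_b.
Set Qd = Qs: 876.4 - 24P_b = 480.4 + 12P_b, so 396 = 36P_b and P_b = 11.
Then P_s = 11 - 3 = 8 and Q = 876.4 - 24(11) = 612.4.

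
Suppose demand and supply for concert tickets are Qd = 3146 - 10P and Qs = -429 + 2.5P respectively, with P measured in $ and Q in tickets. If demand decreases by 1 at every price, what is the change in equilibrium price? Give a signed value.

ΔP = -0.08

Set Qd = Qs: 3146 - 10P = -429 + 2.5P, so 3575 = 12.5P and P* = 286.
Then Q* = 3146 - 10(286) = 286.
After the shift, demand is Qd = 3145 - 10P.
Re-solving, 12.5P = 3574 gives P = 285.92 and Q = 285.8.
ΔP = 285.92 - 286 = -0.08.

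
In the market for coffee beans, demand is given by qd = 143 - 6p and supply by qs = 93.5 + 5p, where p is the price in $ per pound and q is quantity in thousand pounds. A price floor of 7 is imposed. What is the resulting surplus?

At p = 7: qd = 101 and qs = 128.5.
Surplus = qs - qd = 128.5 - 101 = 27.5.

Surplus = 27.5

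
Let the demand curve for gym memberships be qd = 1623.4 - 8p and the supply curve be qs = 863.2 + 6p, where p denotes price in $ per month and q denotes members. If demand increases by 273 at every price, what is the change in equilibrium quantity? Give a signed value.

At equilibrium qd = qs, so 1623.4 - 8p = 863.2 + 6p; collecting terms, 760.2 = 14p and p* = 54.3.
Substitute back: q* = 1623.4 - 8(54.3) = 1189.
After the shift, demand is qd = 1896.4 - 8p.
The new intersection has 1033.2 = 14p, i.e. p = 73.8, q = 1306.
Δq = 1306 - 1189 = 117.

Δq = 117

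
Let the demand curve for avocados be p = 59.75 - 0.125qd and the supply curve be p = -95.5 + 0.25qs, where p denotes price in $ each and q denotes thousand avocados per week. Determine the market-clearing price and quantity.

Inverting to quantity form: qd = 478 - 8p and qs = 382 + 4p.
The market clears where 478 - 8p = 382 + 4p. Rearranging, 12p = 96, hence p* = 8.
Then q* = 478 - 8(8) = 414.

p* = 8, q* = 414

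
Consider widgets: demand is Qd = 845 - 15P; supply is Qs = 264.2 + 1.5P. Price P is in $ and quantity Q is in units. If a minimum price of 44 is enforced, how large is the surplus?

Evaluating both curves at the floor price 44 gives Qd = 185, Qs = 330.2.
Surplus = Qs - Qd = 330.2 - 185 = 145.2.

Surplus = 145.2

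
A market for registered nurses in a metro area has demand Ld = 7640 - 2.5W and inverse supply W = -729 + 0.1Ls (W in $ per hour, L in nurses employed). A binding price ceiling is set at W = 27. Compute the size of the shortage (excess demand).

Shortage = 12.5

Rewriting in direct form: Ls = 7290 + 10W.
With W fixed at 27, quantity demanded is 7572.5 and quantity supplied is 7560.
Shortage = Ld - Ls = 7572.5 - 7560 = 12.5.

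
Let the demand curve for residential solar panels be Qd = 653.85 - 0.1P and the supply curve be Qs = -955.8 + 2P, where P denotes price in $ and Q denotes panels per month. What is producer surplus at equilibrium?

Producer surplus = 83289.96

Equating demand and supply, 653.85 - 0.1P = -955.8 + 2P gives 2.1P = 1609.65, so P* = 766.5.
Substitute back: Q* = 653.85 - 0.1(766.5) = 577.2.
Supply choke price (Qs = 0): P = 477.9. Producer surplus = ½ × (766.5 - 477.9) × 577.2 = 83289.96.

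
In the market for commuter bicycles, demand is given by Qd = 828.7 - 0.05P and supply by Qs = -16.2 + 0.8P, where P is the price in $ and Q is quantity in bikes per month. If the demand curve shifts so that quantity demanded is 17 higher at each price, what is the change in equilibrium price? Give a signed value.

The market clears where 828.7 - 0.05P = -16.2 + 0.8P. Rearranging, 0.85P = 844.9, hence P* = 994.
Then Q* = 828.7 - 0.05(994) = 779.
After the shift, demand is Qd = 845.7 - 0.05P.
The new intersection has 861.9 = 0.85P, i.e. P = 1014, Q = 795.
ΔP = 1014 - 994 = 20.

ΔP = 20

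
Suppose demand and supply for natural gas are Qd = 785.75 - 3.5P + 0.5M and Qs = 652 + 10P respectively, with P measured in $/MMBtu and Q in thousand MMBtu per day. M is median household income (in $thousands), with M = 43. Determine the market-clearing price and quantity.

With M = 43, demand is Qd = 807.25 - 3.5P.
At equilibrium Qd = Qs, so 807.25 - 3.5P = 652 + 10P; collecting terms, 155.25 = 13.5P and P* = 11.5.
Then Q* = 807.25 - 3.5(11.5) = 767.

P* = 11.5, Q* = 767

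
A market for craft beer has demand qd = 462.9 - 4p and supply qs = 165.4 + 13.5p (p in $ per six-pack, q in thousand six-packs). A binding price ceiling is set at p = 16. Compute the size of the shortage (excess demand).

Shortage = 17.5

At p = 16: qd = 398.9 and qs = 381.4.
Shortage = qd - qs = 398.9 - 381.4 = 17.5.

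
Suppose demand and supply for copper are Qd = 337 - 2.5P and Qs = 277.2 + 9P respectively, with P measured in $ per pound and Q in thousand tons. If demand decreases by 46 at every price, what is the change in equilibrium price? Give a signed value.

ΔP = -4

The market clears where 337 - 2.5P = 277.2 + 9P. Rearranging, 11.5P = 59.8, hence P* = 5.2.
Then Q* = 337 - 2.5(5.2) = 324.
After the shift, demand is Qd = 291 - 2.5P.
New equilibrium: 13.8 = 11.5P, so P = 1.2 and Q = 288.
ΔP = 1.2 - 5.2 = -4.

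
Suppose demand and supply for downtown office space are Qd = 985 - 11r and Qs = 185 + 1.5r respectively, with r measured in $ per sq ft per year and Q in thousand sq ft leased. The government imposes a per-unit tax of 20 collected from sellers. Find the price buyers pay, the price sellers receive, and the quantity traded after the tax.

With a tax of 20 on sellers, they supply based on the net price r_s = r_b - 20, so Qs = 155 + 1.5r_b.
Market clearing requires 985 - 11r_b = 155 + 1.5r_b; hence 830 = 12.5r_b and r_b = 66.4.
So r_s = 46.4 and the quantity traded is Q = 985 - 11(66.4) = 254.6.

r_b = 66.4, r_s = 46.4, Q = 254.6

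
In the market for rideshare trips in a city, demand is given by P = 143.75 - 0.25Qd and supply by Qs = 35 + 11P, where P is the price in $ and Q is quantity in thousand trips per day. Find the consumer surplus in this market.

Consumer surplus = 23220.125

Rewriting in direct form: Qd = 575 - 4P.
The market clears where 575 - 4P = 35 + 11P. Rearranging, 15P = 540, hence P* = 36.
Then Q* = 575 - 4(36) = 431.
Demand choke price (Qd = 0): P = 575/4 = 143.75. Consumer surplus = ½ × (143.75 - 36) × 431 = 23220.125.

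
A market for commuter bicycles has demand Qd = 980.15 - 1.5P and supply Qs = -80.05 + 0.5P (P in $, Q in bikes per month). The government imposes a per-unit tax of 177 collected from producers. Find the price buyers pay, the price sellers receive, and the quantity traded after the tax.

The tax drives a wedge P_b - P_s = 177. Substituting P_s = P_b - 177 into supply: Qs = -168.55 + 0.5P_b.
Set Qd = Qs: 980.15 - 1.5P_b = -168.55 + 0.5P_b, so 1148.7 = 2P_b and P_b = 574.35.
So P_s = 397.35 and the quantity traded is Q = 980.15 - 1.5(574.35) = 118.625.

P_b = 574.35, P_s = 397.35, Q = 118.625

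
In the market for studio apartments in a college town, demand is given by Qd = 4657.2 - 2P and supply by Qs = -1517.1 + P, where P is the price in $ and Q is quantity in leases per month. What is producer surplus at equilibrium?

Producer surplus = 146340.5

Set Qd = Qs: 4657.2 - 2P = -1517.1 + P, so 6174.3 = 3P and P* = 2058.1.
Plugging P* into demand: Q* = 4657.2 - 2(2058.1) = 541.
Supply choke price (Qs = 0): P = 1517.1. Producer surplus = ½ × (2058.1 - 1517.1) × 541 = 146340.5.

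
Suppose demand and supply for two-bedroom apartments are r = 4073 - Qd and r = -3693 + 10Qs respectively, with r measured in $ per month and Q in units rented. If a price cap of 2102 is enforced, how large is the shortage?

Solving each curve for Q: Qd = 4073 - r and Qs = 369.3 + 0.1r.
At r = 2102: Qd = 1971 and Qs = 579.5.
Shortage = Qd - Qs = 1971 - 579.5 = 1391.5.

Shortage = 1391.5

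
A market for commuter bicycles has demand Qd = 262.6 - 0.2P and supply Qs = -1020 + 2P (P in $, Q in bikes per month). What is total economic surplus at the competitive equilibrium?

Set Qd = Qs: 262.6 - 0.2P = -1020 + 2P, so 1282.6 = 2.2P and P* = 583.
Plugging P* into demand: Q* = 262.6 - 0.2(583) = 146.
Demand choke price = 1313; supply choke price = 510. CS = ½(1313 - 583)(146) = 53290; PS = ½(583 - 510)(146) = 5329. Total surplus = 58619.

Total surplus = 58619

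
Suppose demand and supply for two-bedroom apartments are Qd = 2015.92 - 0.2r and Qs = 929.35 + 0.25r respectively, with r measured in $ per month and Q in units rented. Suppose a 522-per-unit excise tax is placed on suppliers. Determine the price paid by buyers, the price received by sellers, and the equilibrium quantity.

The tax drives a wedge r_b - r_s = 522. Substituting r_s = r_b - 522 into supply: Qs = 798.85 + 0.25r_b.
Set Qd = Qs: 2015.92 - 0.2r_b = 798.85 + 0.25r_b, so 1217.07 = 0.45r_b and r_b = 2704.6.
Then r_s = 2704.6 - 522 = 2182.6 and Q = 2015.92 - 0.2(2704.6) = 1475.

r_b = 2704.6, r_s = 2182.6, Q = 1475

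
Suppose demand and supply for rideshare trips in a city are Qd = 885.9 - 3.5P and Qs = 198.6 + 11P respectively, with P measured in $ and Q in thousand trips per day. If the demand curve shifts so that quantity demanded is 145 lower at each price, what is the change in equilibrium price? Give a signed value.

The market clears where 885.9 - 3.5P = 198.6 + 11P. Rearranging, 14.5P = 687.3, hence P* = 47.4.
Plugging P* into demand: Q* = 885.9 - 3.5(47.4) = 720.
After the shift, demand is Qd = 740.9 - 3.5P.
The new intersection has 542.3 = 14.5P, i.e. P = 37.4, Q = 610.
ΔP = 37.4 - 47.4 = -10.

ΔP = -10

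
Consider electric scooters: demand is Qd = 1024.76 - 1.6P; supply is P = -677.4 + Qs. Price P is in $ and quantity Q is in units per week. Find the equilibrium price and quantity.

Rewriting in direct form: Qs = 677.4 + P.
Equating demand and supply, 1024.76 - 1.6P = 677.4 + P gives 2.6P = 347.36, so P* = 133.6.
From the demand curve, Q* = 1024.76 - 1.6(133.6) = 811.

P* = 133.6, Q* = 811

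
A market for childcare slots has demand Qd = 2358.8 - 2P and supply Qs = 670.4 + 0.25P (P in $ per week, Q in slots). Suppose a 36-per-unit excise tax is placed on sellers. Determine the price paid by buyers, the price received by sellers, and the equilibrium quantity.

Sellers keep P_s = P_b - 36 per unit, so supply in terms of the buyer price is Qs = 661.4 + 0.25P_b.
Equate demand and the shifted supply: 2358.8 - 2P_b = 661.4 + 0.25P_b, giving 2.25P_b = 1697.4, so P_b = 754.4.
Then P_s = 754.4 - 36 = 718.4 and Q = 2358.8 - 2(754.4) = 850.

P_b = 754.4, P_s = 718.4, Q = 850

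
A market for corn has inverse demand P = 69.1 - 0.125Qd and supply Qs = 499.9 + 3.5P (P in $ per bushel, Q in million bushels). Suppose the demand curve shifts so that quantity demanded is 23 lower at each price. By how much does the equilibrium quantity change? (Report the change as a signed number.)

In direct form, Qd = 552.8 - 8P.
Equating demand and supply, 552.8 - 8P = 499.9 + 3.5P gives 11.5P = 52.9, so P* = 4.6.
Substitute back: Q* = 552.8 - 8(4.6) = 516.
After the shift, demand is Qd = 529.8 - 8P.
Re-solving, 11.5P = 29.9 gives P = 2.6 and Q = 509.
ΔQ = 509 - 516 = -7.

ΔQ = -7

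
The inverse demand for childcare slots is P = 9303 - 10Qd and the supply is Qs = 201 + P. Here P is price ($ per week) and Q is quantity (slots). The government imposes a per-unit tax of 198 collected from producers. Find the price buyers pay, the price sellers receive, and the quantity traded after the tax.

Inverting to quantity form: Qd = 930.3 - 0.1P.
Producers keep P_s = P_b - 198 per unit, so supply in terms of the buyer price is Qs = 3 + P_b.
Set Qd = Qs: 930.3 - 0.1P_b = 3 + P_b, so 927.3 = 1.1P_b and P_b = 843.
So P_s = 645 and the quantity traded is Q = 930.3 - 0.1(843) = 846.

P_b = 843, P_s = 645, Q = 846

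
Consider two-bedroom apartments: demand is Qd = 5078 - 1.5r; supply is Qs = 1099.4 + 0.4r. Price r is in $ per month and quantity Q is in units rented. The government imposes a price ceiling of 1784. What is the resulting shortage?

With r fixed at 1784, quantity demanded is 2402 and quantity supplied is 1813.
Shortage = Qd - Qs = 2402 - 1813 = 589.

Shortage = 589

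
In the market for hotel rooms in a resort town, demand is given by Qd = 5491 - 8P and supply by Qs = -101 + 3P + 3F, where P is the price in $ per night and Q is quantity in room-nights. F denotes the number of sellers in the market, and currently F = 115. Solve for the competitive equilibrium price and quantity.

P* = 477, Q* = 1675

With F = 115, supply is Qs = 244 + 3P.
At equilibrium Qd = Qs, so 5491 - 8P = 244 + 3P; collecting terms, 5247 = 11P and P* = 477.
From the demand curve, Q* = 5491 - 8(477) = 1675.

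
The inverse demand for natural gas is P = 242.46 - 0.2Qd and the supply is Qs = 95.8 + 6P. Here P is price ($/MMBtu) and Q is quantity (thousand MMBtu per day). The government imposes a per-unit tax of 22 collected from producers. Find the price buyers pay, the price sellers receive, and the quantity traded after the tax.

In direct form, Qd = 1212.3 - 5P.
Producers keep P_s = P_b - 22 per unit, so supply in terms of the buyer price is Qs = -36.2 + 6P_b.
Market clearing requires 1212.3 - 5P_b = -36.2 + 6P_b; hence 1248.5 = 11P_b and P_b = 113.5.
Then P_s = 113.5 - 22 = 91.5 and Q = 1212.3 - 5(113.5) = 644.8.

P_b = 113.5, P_s = 91.5, Q = 644.8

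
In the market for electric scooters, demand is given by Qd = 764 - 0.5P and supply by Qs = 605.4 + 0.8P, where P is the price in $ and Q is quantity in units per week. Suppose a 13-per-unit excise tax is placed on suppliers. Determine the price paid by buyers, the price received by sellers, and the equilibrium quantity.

With a tax of 13 on suppliers, they supply based on the net price P_s = P_b - 13, so Qs = 595 + 0.8P_b.
Set Qd = Qs: 764 - 0.5P_b = 595 + 0.8P_b, so 169 = 1.3P_b and P_b = 130.
Then P_s = 130 - 13 = 117 and Q = 764 - 0.5(130) = 699.

P_b = 130, P_s = 117, Q = 699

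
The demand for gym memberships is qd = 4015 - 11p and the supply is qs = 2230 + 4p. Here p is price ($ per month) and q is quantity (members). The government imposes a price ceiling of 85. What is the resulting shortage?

Shortage = 510

Evaluating both curves at the ceiling price 85 gives qd = 3080, qs = 2570.
Shortage = qd - qs = 3080 - 2570 = 510.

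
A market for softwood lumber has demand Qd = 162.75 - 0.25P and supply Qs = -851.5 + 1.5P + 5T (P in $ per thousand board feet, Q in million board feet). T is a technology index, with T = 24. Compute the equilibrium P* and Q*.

P* = 511, Q* = 35

With T = 24, supply is Qs = -731.5 + 1.5P.
At equilibrium Qd = Qs, so 162.75 - 0.25P = -731.5 + 1.5P; collecting terms, 894.25 = 1.75P and P* = 511.
From the demand curve, Q* = 162.75 - 0.25(511) = 35.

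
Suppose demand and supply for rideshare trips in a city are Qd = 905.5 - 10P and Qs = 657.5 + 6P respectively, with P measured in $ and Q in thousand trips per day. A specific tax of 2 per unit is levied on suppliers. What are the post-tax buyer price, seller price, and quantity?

Suppliers keep P_s = P_b - 2 per unit, so supply in terms of the buyer price is Qs = 645.5 + 6P_b.
Set Qd = Qs: 905.5 - 10P_b = 645.5 + 6P_b, so 260 = 16P_b and P_b = 16.25.
Then P_s = 16.25 - 2 = 14.25 and Q = 905.5 - 10(16.25) = 743.

P_b = 16.25, P_s = 14.25, Q = 743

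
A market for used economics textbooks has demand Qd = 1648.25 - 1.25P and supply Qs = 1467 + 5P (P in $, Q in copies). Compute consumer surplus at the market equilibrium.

Equating demand and supply, 1648.25 - 1.25P = 1467 + 5P gives 6.25P = 181.25, so P* = 29.
Plugging P* into demand: Q* = 1648.25 - 1.25(29) = 1612.
Demand choke price (Qd = 0): P = 1648.25/1.25 = 1318.6. Consumer surplus = ½ × (1318.6 - 29) × 1612 = 1039417.6.

Consumer surplus = 1039417.6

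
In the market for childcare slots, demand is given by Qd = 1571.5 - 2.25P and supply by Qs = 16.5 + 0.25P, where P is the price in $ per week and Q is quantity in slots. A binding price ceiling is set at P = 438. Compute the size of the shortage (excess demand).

Shortage = 460

Evaluating both curves at the ceiling price 438 gives Qd = 586, Qs = 126.
Shortage = Qd - Qs = 586 - 126 = 460.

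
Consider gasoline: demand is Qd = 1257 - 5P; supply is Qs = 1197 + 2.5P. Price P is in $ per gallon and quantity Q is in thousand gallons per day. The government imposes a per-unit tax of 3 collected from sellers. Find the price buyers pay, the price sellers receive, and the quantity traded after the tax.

The tax drives a wedge P_b - P_s = 3. Substituting P_s = P_b - 3 into supply: Qs = 1189.5 + 2.5P_b.
Set Qd = Qs: 1257 - 5P_b = 1189.5 + 2.5P_b, so 67.5 = 7.5P_b and P_b = 9.
So P_s = 6 and the quantity traded is Q = 1257 - 5(9) = 1212.

P_b = 9, P_s = 6, Q = 1212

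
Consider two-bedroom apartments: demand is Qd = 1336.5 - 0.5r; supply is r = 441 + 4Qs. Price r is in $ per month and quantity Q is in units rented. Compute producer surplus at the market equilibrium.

Inverting to quantity form: Qs = -110.25 + 0.25r.
The market clears where 1336.5 - 0.5r = -110.25 + 0.25r. Rearranging, 0.75r = 1446.75, hence r* = 1929.
Then Q* = 1336.5 - 0.5(1929) = 372.
Supply choke price (Qs = 0): r = 441. Producer surplus = ½ × (1929 - 441) × 372 = 276768.

Producer surplus = 276768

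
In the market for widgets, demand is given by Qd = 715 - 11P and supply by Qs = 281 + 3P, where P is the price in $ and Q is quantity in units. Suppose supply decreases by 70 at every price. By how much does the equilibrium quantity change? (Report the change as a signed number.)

ΔQ = -55

Equating demand and supply, 715 - 11P = 281 + 3P gives 14P = 434, so P* = 31.
From the demand curve, Q* = 715 - 11(31) = 374.
After the shift, supply is Qs = 211 + 3P.
The new intersection has 504 = 14P, i.e. P = 36, Q = 319.
ΔQ = 319 - 374 = -55.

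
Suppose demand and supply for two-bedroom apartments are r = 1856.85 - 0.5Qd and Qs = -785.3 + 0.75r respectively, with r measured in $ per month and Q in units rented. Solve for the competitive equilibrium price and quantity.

In direct form, Qd = 3713.7 - 2r.
The market clears where 3713.7 - 2r = -785.3 + 0.75r. Rearranging, 2.75r = 4499, hence r* = 1636.
Plugging r* into demand: Q* = 3713.7 - 2(1636) = 441.7.

r* = 1636, Q* = 441.7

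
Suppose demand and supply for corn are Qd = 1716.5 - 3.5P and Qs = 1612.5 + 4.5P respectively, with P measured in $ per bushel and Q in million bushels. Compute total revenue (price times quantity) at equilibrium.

Total revenue = 21723

At equilibrium Qd = Qs, so 1716.5 - 3.5P = 1612.5 + 4.5P; collecting terms, 104 = 8P and P* = 13.
Substitute back: Q* = 1716.5 - 3.5(13) = 1671.
Total revenue = P* × Q* = 13 × 1671 = 21723.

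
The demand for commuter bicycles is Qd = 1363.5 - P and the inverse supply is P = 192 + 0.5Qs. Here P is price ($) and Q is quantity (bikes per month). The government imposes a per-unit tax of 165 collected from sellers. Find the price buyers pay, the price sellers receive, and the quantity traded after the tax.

P_b = 692.5, P_s = 527.5, Q = 671

Inverting to quantity form: Qs = -384 + 2P.
The tax drives a wedge P_b - P_s = 165. Substituting P_s = P_b - 165 into supply: Qs = -714 + 2P_b.
Market clearing requires 1363.5 - P_b = -714 + 2P_b; hence 2077.5 = 3P_b and P_b = 692.5.
Then P_s = 692.5 - 165 = 527.5 and Q = 1363.5 - 692.5 = 671.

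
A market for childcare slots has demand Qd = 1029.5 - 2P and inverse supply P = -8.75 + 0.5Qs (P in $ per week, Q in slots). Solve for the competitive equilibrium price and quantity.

P* = 253, Q* = 523.5

In direct form, Qs = 17.5 + 2P.
Set Qd = Qs: 1029.5 - 2P = 17.5 + 2P, so 1012 = 4P and P* = 253.
Then Q* = 1029.5 - 2(253) = 523.5.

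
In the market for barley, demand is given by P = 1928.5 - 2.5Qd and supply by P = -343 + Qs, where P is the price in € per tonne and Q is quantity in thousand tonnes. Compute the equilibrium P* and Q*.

Inverting to quantity form: Qd = 771.4 - 0.4P and Qs = 343 + P.
Set Qd = Qs: 771.4 - 0.4P = 343 + P, so 428.4 = 1.4P and P* = 306.
From the demand curve, Q* = 771.4 - 0.4(306) = 649.

P* = 306, Q* = 649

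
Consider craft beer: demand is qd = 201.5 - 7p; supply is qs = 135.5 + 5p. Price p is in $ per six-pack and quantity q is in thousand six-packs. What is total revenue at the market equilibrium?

Total revenue = 896.5

Set qd = qs: 201.5 - 7p = 135.5 + 5p, so 66 = 12p and p* = 5.5.
Substitute back: q* = 201.5 - 7(5.5) = 163.
Total revenue = p* × q* = 5.5 × 163 = 896.5.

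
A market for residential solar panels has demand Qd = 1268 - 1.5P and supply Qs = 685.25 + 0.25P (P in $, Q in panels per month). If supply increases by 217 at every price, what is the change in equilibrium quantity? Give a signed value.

At equilibrium Qd = Qs, so 1268 - 1.5P = 685.25 + 0.25P; collecting terms, 582.75 = 1.75P and P* = 333.
Substitute back: Q* = 1268 - 1.5(333) = 768.5.
After the shift, supply is Qs = 902.25 + 0.25P.
The new intersection has 365.75 = 1.75P, i.e. P = 209, Q = 954.5.
ΔQ = 954.5 - 768.5 = 186.

ΔQ = 186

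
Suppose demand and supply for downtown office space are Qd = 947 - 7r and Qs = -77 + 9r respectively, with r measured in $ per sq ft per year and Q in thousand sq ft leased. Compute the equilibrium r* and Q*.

r* = 64, Q* = 499

Set Qd = Qs: 947 - 7r = -77 + 9r, so 1024 = 16r and r* = 64.
Then Q* = 947 - 7(64) = 499.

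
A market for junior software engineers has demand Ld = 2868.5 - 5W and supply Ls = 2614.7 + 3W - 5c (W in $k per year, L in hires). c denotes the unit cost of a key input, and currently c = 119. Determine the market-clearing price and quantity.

W* = 106.1, L* = 2338

With c = 119, supply is Ls = 2019.7 + 3W.
Equating demand and supply, 2868.5 - 5W = 2019.7 + 3W gives 8W = 848.8, so W* = 106.1.
From the demand curve, L* = 2868.5 - 5(106.1) = 2338.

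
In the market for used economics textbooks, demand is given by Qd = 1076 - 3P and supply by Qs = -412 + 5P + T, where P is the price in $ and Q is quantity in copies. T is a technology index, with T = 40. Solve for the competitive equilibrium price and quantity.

P* = 181, Q* = 533

With T = 40, supply is Qs = -372 + 5P.
At equilibrium Qd = Qs, so 1076 - 3P = -372 + 5P; collecting terms, 1448 = 8P and P* = 181.
Then Q* = 1076 - 3(181) = 533.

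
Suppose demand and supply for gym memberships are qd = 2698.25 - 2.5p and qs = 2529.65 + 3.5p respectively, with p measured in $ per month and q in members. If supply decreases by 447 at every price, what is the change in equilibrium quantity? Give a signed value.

The market clears where 2698.25 - 2.5p = 2529.65 + 3.5p. Rearranging, 6p = 168.6, hence p* = 28.1.
Substitute back: q* = 2698.25 - 2.5(28.1) = 2628.
After the shift, supply is qs = 2082.65 + 3.5p.
The new intersection has 615.6 = 6p, i.e. p = 102.6, q = 2441.75.
Δq = 2441.75 - 2628 = -186.25.

Δq = -186.25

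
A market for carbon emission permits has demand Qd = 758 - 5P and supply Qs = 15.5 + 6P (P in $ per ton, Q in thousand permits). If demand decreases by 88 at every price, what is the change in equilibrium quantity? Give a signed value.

ΔQ = -48

At equilibrium Qd = Qs, so 758 - 5P = 15.5 + 6P; collecting terms, 742.5 = 11P and P* = 67.5.
Substitute back: Q* = 758 - 5(67.5) = 420.5.
After the shift, demand is Qd = 670 - 5P.
Re-solving, 11P = 654.5 gives P = 59.5 and Q = 372.5.
ΔQ = 372.5 - 420.5 = -48.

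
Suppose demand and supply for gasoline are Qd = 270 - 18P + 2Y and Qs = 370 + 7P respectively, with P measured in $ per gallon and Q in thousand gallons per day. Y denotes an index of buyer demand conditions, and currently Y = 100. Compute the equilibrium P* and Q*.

With Y = 100, demand is Qd = 470 - 18P.
Equating demand and supply, 470 - 18P = 370 + 7P gives 25P = 100, so P* = 4.
Substitute back: Q* = 470 - 18(4) = 398.

P* = 4, Q* = 398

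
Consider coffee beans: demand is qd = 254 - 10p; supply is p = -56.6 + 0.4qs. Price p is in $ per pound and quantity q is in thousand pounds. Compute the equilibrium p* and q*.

Inverting to quantity form: qs = 141.5 + 2.5p.
Set qd = qs: 254 - 10p = 141.5 + 2.5p, so 112.5 = 12.5p and p* = 9.
Then q* = 254 - 10(9) = 164.

p* = 9, q* = 164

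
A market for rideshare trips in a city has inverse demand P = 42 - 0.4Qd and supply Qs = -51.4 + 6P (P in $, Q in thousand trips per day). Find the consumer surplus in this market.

Rewriting in direct form: Qd = 105 - 2.5P.
At equilibrium Qd = Qs, so 105 - 2.5P = -51.4 + 6P; collecting terms, 156.4 = 8.5P and P* = 18.4.
Then Q* = 105 - 2.5(18.4) = 59.
Demand choke price (Qd = 0): P = 105/2.5 = 42. Consumer surplus = ½ × (42 - 18.4) × 59 = 696.2.

Consumer surplus = 696.2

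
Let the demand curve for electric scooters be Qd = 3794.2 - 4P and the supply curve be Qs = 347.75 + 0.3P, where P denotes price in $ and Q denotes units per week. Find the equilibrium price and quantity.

Equating demand and supply, 3794.2 - 4P = 347.75 + 0.3P gives 4.3P = 3446.45, so P* = 801.5.
From the demand curve, Q* = 3794.2 - 4(801.5) = 588.2.

P* = 801.5, Q* = 588.2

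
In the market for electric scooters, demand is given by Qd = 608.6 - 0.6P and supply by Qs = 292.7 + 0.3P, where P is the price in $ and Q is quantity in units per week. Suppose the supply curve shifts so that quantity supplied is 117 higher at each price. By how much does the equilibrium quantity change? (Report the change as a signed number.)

Equating demand and supply, 608.6 - 0.6P = 292.7 + 0.3P gives 0.9P = 315.9, so P* = 351.
Plugging P* into demand: Q* = 608.6 - 0.6(351) = 398.
After the shift, supply is Qs = 409.7 + 0.3P.
The new intersection has 198.9 = 0.9P, i.e. P = 221, Q = 476.
ΔQ = 476 - 398 = 78.

ΔQ = 78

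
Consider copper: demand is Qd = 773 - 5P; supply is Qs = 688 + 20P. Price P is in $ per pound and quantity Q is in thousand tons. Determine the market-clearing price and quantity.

P* = 3.4, Q* = 756

Equating demand and supply, 773 - 5P = 688 + 20P gives 25P = 85, so P* = 3.4.
Plugging P* into demand: Q* = 773 - 5(3.4) = 756.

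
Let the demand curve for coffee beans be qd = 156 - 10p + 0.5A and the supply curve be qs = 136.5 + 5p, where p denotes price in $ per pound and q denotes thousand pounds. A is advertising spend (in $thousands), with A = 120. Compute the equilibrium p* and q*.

With A = 120, demand is qd = 216 - 10p.
The market clears where 216 - 10p = 136.5 + 5p. Rearranging, 15p = 79.5, hence p* = 5.3.
Then q* = 216 - 10(5.3) = 163.

p* = 5.3, q* = 163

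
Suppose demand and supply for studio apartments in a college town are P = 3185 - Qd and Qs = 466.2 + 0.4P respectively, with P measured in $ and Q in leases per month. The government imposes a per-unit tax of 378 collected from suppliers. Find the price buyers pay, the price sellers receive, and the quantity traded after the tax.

Inverting to quantity form: Qd = 3185 - P.
The tax drives a wedge P_b - P_s = 378. Substituting P_s = P_b - 378 into supply: Qs = 315 + 0.4P_b.
Set Qd = Qs: 3185 - P_b = 315 + 0.4P_b, so 2870 = 1.4P_b and P_b = 2050.
So P_s = 1672 and the quantity traded is Q = 3185 - 2050 = 1135.

P_b = 2050, P_s = 1672, Q = 1135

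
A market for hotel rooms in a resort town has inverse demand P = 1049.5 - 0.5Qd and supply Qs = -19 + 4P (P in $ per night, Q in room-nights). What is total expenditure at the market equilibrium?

Total expenditure = 491729

Rewriting in direct form: Qd = 2099 - 2P.
At equilibrium Qd = Qs, so 2099 - 2P = -19 + 4P; collecting terms, 2118 = 6P and P* = 353.
Then Q* = 2099 - 2(353) = 1393.
Total expenditure = P* × Q* = 353 × 1393 = 491729.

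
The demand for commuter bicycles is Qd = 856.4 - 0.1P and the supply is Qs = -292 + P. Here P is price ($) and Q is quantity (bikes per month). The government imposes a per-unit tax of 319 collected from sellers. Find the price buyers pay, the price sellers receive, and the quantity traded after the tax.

The tax drives a wedge P_b - P_s = 319. Substituting P_s = P_b - 319 into supply: Qs = -611 + P_b.
Set Qd = Qs: 856.4 - 0.1P_b = -611 + P_b, so 1467.4 = 1.1P_b and P_b = 1334.
So P_s = 1015 and the quantity traded is Q = 856.4 - 0.1(1334) = 723.

P_b = 1334, P_s = 1015, Q = 723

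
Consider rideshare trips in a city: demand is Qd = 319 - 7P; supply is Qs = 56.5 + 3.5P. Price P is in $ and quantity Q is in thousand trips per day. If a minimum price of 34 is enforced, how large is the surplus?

With P fixed at 34, quantity demanded is 81 and quantity supplied is 175.5.
Surplus = Qs - Qd = 175.5 - 81 = 94.5.

Surplus = 94.5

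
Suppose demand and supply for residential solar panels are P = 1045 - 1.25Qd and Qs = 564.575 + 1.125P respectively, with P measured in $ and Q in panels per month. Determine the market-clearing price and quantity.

Solving each curve for Q: Qd = 836 - 0.8P.
At equilibrium Qd = Qs, so 836 - 0.8P = 564.575 + 1.125P; collecting terms, 271.425 = 1.925P and P* = 141.
Plugging P* into demand: Q* = 836 - 0.8(141) = 723.2.

P* = 141, Q* = 723.2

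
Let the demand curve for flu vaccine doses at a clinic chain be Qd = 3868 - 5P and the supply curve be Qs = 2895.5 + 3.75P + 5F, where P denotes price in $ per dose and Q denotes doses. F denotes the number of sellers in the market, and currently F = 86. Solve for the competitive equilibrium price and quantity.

With F = 86, supply is Qs = 3325.5 + 3.75P.
Equating demand and supply, 3868 - 5P = 3325.5 + 3.75P gives 8.75P = 542.5, so P* = 62.
Substitute back: Q* = 3868 - 5(62) = 3558.

P* = 62, Q* = 3558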